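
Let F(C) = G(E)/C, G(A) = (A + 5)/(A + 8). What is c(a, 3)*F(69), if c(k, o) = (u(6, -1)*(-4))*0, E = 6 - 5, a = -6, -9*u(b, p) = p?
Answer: 0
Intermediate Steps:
u(b, p) = -p/9
E = 1
c(k, o) = 0 (c(k, o) = (-⅑*(-1)*(-4))*0 = ((⅑)*(-4))*0 = -4/9*0 = 0)
G(A) = (5 + A)/(8 + A)
F(C) = 2/(3*C) (F(C) = ((5 + 1)/(8 + 1))/C = (6/9)/C = ((⅑)*6)/C = 2/(3*C))
c(a, 3)*F(69) = 0*((⅔)/69) = 0*((⅔)*(1/69)) = 0*(2/207) = 0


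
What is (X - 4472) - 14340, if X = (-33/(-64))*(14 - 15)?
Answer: -1204001/64 ≈ -18813.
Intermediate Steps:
X = -33/64 (X = -33*(-1/64)*(-1) = (33/64)*(-1) = -33/64 ≈ -0.51563)
(X - 4472) - 14340 = (-33/64 - 4472) - 14340 = -286241/64 - 14340 = -1204001/64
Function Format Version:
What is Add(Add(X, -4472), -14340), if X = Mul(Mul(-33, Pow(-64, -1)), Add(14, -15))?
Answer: Rational(-1204001, 64) ≈ -18813.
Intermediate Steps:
X = Rational(-33, 64) (X = Mul(Mul(-33, Rational(-1, 64)), -1) = Mul(Rational(33, 64), -1) = Rational(-33, 64) ≈ -0.51563)
Add(Add(X, -4472), -14340) = Add(Add(Rational(-33, 64), -4472), -14340) = Add(Rational(-286241, 64), -14340) = Rational(-1204001, 64)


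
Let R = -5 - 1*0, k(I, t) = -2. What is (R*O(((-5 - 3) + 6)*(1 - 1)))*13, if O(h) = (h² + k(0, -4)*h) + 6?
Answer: -390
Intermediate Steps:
O(h) = 6 + h² - 2*h (O(h) = (h² - 2*h) + 6 = 6 + h² - 2*h)
R = -5 (R = -5 + 0 = -5)
(R*O(((-5 - 3) + 6)*(1 - 1)))*13 = -5*(6 + (((-5 - 3) + 6)*(1 - 1))² - 2*((-5 - 3) + 6)*(1 - 1))*13 = -5*(6 + ((-8 + 6)*0)² - 2*(-8 + 6)*0)*13 = -5*(6 + (-2*0)² - (-4)*0)*13 = -5*(6 + 0² - 2*0)*13 = -5*(6 + 0 + 0)*13 = -5*6*13 = -30*13 = -390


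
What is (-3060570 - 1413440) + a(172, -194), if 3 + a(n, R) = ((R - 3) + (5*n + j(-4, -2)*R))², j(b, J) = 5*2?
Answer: -2843284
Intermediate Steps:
j(b, J) = 10
a(n, R) = -3 + (-3 + 5*n + 11*R)² (a(n, R) = -3 + ((R - 3) + (5*n + 10*R))² = -3 + ((-3 + R) + (5*n + 10*R))² = -3 + (-3 + 5*n + 11*R)²)
(-3060570 - 1413440) + a(172, -194) = (-3060570 - 1413440) + (-3 + (-3 + 5*172 + 11*(-194))²) = -4474010 + (-3 + (-3 + 860 - 2134)²) = -4474010 + (-3 + (-1277)²) = -4474010 + (-3 + 1630729) = -4474010 + 1630726 = -2843284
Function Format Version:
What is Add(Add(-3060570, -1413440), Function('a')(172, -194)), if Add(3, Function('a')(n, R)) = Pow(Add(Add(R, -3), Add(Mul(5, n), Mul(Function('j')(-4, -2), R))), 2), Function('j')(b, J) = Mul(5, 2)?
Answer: -2843284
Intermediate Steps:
Function('j')(b, J) = 10
Function('a')(n, R) = Add(-3, Pow(Add(-3, Mul(5, n), Mul(11, R)), 2)) (Function('a')(n, R) = Add(-3, Pow(Add(Add(R, -3), Add(Mul(5, n), Mul(10, R))), 2)) = Add(-3, Pow(Add(Add(-3, R), Add(Mul(5, n), Mul(10, R))), 2)) = Add(-3, Pow(Add(-3, Mul(5, n), Mul(11, R)), 2)))
Add(Add(-3060570, -1413440), Function('a')(172, -194)) = Add(Add(-3060570, -1413440), Add(-3, Pow(Add(-3, Mul(5, 172), Mul(11, -194)), 2))) = Add(-4474010, Add(-3, Pow(Add(-3, 860, -2134), 2))) = Add(-4474010, Add(-3, Pow(-1277, 2))) = Add(-4474010, Add(-3, 1630729)) = Add(-4474010, 1630726) = -2843284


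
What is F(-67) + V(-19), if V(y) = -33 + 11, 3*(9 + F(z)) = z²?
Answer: 4396/3 ≈ 1465.3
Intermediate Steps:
F(z) = -9 + z²/3
V(y) = -22
F(-67) + V(-19) = (-9 + (⅓)*(-67)²) - 22 = (-9 + (⅓)*4489) - 22 = (-9 + 4489/3) - 22 = 4462/3 - 22 = 4396/3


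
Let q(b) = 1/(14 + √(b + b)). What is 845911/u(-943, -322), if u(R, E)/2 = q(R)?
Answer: 5921377 + 845911*I*√1886/2 ≈ 5.9214e+6 + 1.8368e+7*I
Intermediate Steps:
q(b) = 1/(14 + √2*√b) (q(b) = 1/(14 + √(2*b)) = 1/(14 + √2*√b))
u(R, E) = 2/(14 + √2*√R)
845911/u(-943, -322) = 845911/((2/(14 + √2*√(-943)))) = 845911/((2/(14 + √2*(I*√943)))) = 845911/((2/(14 + I*√1886))) = 845911*(7 + I*√1886/2) = 5921377 + 845911*I*√1886/2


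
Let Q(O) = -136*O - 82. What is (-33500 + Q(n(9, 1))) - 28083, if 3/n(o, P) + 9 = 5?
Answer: -61563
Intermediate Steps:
n(o, P) = -3/4 (n(o, P) = 3/(-9 + 5) = 3/(-4) = 3*(-1/4) = -3/4)
Q(O) = -82 - 136*O
(-33500 + Q(n(9, 1))) - 28083 = (-33500 + (-82 - 136*(-3/4))) - 28083 = (-33500 + (-82 + 102)) - 28083 = (-33500 + 20) - 28083 = -33480 - 28083 = -61563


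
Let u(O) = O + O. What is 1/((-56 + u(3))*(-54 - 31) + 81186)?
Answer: 1/85436 ≈ 1.1705e-5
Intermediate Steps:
u(O) = 2*O
1/((-56 + u(3))*(-54 - 31) + 81186) = 1/((-56 + 2*3)*(-54 - 31) + 81186) = 1/((-56 + 6)*(-85) + 81186) = 1/(-50*(-85) + 81186) = 1/(4250 + 81186) = 1/85436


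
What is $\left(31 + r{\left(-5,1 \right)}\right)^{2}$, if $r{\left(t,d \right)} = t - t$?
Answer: $961$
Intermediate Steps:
$r{\left(t,d \right)} = 0$
$\left(31 + r{\left(-5,1 \right)}\right)^{2} = \left(31 + 0\right)^{2} = 31^{2} = 961$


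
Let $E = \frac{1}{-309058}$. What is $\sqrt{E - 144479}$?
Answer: $\frac{11 i \sqrt{114051062732334}}{309058} \approx 380.1 i$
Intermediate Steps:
$E = - \frac{1}{309058} \approx -3.2356 \cdot 10^{-6}$
$\sqrt{E - 144479} = \sqrt{- \frac{1}{309058} - 144479} = \sqrt{- \frac{44652390783}{309058}} = \frac{11 i \sqrt{114051062732334}}{309058}$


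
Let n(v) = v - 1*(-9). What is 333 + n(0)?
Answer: 342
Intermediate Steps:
n(v) = 9 + v (n(v) = v + 9 = 9 + v)
333 + n(0) = 333 + (9 + 0) = 333 + 9 = 342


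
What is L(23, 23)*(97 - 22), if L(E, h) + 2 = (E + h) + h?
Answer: 5025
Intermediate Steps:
L(E, h) = -2 + E + 2*h (L(E, h) = -2 + ((E + h) + h) = -2 + (E + 2*h) = -2 + E + 2*h)
L(23, 23)*(97 - 22) = (-2 + 23 + 2*23)*(97 - 22) = (-2 + 23 + 46)*75 = 67*75 = 5025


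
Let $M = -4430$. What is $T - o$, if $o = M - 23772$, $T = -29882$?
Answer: $-1680$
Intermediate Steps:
$o = -28202$ ($o = -4430 - 23772 = -28202$)
$T - o = -29882 - -28202 = -29882 + 28202 = -1680$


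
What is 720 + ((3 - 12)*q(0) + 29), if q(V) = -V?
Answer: 749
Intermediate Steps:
720 + ((3 - 12)*q(0) + 29) = 720 + ((3 - 12)*(-1*0) + 29) = 720 + (-9*0 + 29) = 720 + (0 + 29) = 720 + 29 = 749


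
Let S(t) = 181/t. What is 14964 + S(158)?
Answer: 2364493/158 ≈ 14965.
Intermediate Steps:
14964 + S(158) = 14964 + 181/158 = 2364493/158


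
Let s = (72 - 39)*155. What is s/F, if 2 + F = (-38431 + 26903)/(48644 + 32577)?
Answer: -27696361/11598 ≈ -2388.0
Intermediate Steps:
F = -173970/81221 (F = -2 + (-38431 + 26903)/(48644 + 32577) = -2 - 11528/81221 = -173970/81221 ≈ -2.1419)
s = 5115 (s = 33*155 = 5115)
s/F = 5115/(-173970/81221) = 5115*(-81221/173970) = -27696361/11598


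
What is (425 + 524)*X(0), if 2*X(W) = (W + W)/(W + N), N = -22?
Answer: 0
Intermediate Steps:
X(W) = W/(-22 + W) (X(W) = ((W + W)/(W - 22))/2 = ((2*W)/(-22 + W))/2 = (2*W/(-22 + W))/2 = W/(-22 + W))
(425 + 524)*X(0) = (425 + 524)*(0/(-22 + 0)) = 949*(0/(-22)) = 949*(0*(-1/22)) = 949*0 = 0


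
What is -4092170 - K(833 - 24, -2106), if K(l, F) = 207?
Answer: -4092377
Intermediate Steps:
-4092170 - K(833 - 24, -2106) = -4092170 - 1*207 = -4092170 - 207 = -4092377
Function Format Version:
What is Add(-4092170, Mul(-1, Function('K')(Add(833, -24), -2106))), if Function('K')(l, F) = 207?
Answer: -4092377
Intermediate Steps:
Add(-4092170, Mul(-1, Function('K')(Add(833, -24), -2106))) = Add(-4092170, Mul(-1, 207)) = Add(-4092170, -207) = -4092377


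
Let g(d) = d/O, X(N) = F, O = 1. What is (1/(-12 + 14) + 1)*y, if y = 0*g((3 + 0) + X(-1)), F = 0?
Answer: 0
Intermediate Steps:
X(N) = 0
g(d) = d (g(d) = d/1 = d*1 = d)
y = 0 (y = 0*((3 + 0) + 0) = 0*(3 + 0) = 0*3 = 0)
(1/(-12 + 14) + 1)*y = (1/(-12 + 14) + 1)*0 = (1/2 + 1)*0 = (3/2)*0 = 0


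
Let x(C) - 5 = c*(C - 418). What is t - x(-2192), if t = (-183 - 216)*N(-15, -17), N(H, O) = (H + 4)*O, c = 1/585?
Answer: -969976/13 ≈ -74614.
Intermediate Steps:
c = 1/585 ≈ 0.0017094
x(C) = 2507/585 + C/585 (x(C) = 5 + (C - 418)/585 = 5 + (-418 + C)/585 = 5 + (-418/585 + C/585) = 2507/585 + C/585)
N(H, O) = O*(4 + H) (N(H, O) = (4 + H)*O = O*(4 + H))
t = -74613 (t = (-183 - 216)*(-17*(4 - 15)) = -(-6783)*(-11) = -399*187 = -74613)
t - x(-2192) = -74613 - (2507/585 + (1/585)*(-2192)) = -74613 - (2507/585 - 2192/585) = -74613 - 1*7/13 = -74613 - 7/13 = -969976/13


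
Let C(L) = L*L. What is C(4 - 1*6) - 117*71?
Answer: -8303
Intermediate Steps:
C(L) = L**2
C(4 - 1*6) - 117*71 = (4 - 1*6)**2 - 117*71 = (4 - 6)**2 - 8307 = (-2)**2 - 8307 = 4 - 8307 = -8303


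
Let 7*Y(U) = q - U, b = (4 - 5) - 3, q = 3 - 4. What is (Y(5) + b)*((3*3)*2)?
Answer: -612/7 ≈ -87.429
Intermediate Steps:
q = -1
b = -4 (b = -1 - 3 = -4)
Y(U) = -⅐ - U/7 (Y(U) = (-1 - U)/7 = -⅐ - U/7)
(Y(5) + b)*((3*3)*2) = ((-⅐ - ⅐*5) - 4)*((3*3)*2) = ((-⅐ - 5/7) - 4)*(9*2) = (-6/7 - 4)*18 = -34/7*18 = -612/7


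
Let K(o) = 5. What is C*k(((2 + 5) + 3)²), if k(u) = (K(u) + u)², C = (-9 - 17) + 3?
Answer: -253575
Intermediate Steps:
C = -23 (C = -26 + 3 = -23)
k(u) = (5 + u)²
C*k(((2 + 5) + 3)²) = -23*(5 + ((2 + 5) + 3)²)² = -23*(5 + (7 + 3)²)² = -23*(5 + 10²)² = -23*(5 + 100)² = -23*105² = -23*11025 = -253575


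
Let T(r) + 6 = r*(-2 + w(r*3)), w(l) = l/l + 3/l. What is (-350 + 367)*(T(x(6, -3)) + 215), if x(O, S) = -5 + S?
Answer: 3706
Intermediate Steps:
w(l) = 1 + 3/l
T(r) = -6 + r*(-2 + (3 + 3*r)/(3*r)) (T(r) = -6 + r*(-2 + (3 + r*3)/((r*3))) = -6 + r*(-2 + (3 + 3*r)/((3*r))) = -6 + r*(-2 + (1/(3*r))*(3 + 3*r)) = -6 + r*(-2 + (3 + 3*r)/(3*r)))
(-350 + 367)*(T(x(6, -3)) + 215) = (-350 + 367)*((-5 - (-5 - 3)) + 215) = 17*((-5 - 1*(-8)) + 215) = 17*((-5 + 8) + 215) = 17*(3 + 215) = 17*218 = 3706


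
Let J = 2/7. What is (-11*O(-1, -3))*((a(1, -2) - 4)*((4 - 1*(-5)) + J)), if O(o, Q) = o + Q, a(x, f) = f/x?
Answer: -17160/7 ≈ -2451.4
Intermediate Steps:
J = 2/7 (J = 2*(⅐) = 2/7 ≈ 0.28571)
O(o, Q) = Q + o
(-11*O(-1, -3))*((a(1, -2) - 4)*((4 - 1*(-5)) + J)) = (-11*(-3 - 1))*((-2/1 - 4)*((4 - 1*(-5)) + 2/7)) = (-11*(-4))*((-2*1 - 4)*((4 + 5) + 2/7)) = 44*((-2 - 4)*(9 + 2/7)) = 44*(-6*65/7) = 44*(-390/7) = -17160/7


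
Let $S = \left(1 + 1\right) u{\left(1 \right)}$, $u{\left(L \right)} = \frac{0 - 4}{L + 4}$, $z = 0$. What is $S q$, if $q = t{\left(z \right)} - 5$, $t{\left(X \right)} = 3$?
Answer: $\frac{16}{5} \approx 3.2$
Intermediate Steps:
$u{\left(L \right)} = - \frac{4}{4 + L}$
$S = - \frac{8}{5}$ ($S = \left(1 + 1\right) \left(- \frac{4}{4 + 1}\right) = 2 \left(- \frac{4}{5}\right) = - \frac{8}{5} \approx -1.6$)
$q = -2$ ($q = 3 - 5 = -2$)
$S q = \left(- \frac{8}{5}\right) \left(-2\right) = \frac{16}{5}$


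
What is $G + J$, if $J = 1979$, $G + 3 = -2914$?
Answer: $-938$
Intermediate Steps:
$G = -2917$ ($G = -3 - 2914 = -2917$)
$G + J = -2917 + 1979 = -938$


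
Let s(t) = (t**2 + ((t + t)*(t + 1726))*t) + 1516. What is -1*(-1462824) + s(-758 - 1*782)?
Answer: 886071140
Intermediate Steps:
s(t) = 1516 + t**2 + 2*t**2*(1726 + t) (s(t) = (t**2 + ((2*t)*(1726 + t))*t) + 1516 = (t**2 + (2*t*(1726 + t))*t) + 1516 = (t**2 + 2*t**2*(1726 + t)) + 1516 = 1516 + t**2 + 2*t**2*(1726 + t))
-1*(-1462824) + s(-758 - 1*782) = -1*(-1462824) + (1516 + 2*(-758 - 1*782)**3 + 3453*(-758 - 1*782)**2) = 1462824 + (1516 + 2*(-758 - 782)**3 + 3453*(-758 - 782)**2) = 1462824 + (1516 + 2*(-1540)**3 + 3453*(-1540)**2) = 1462824 + (1516 + 2*(-3652264000) + 3453*2371600) = 1462824 + (1516 - 7304528000 + 8189134800) = 1462824 + 884608316 = 886071140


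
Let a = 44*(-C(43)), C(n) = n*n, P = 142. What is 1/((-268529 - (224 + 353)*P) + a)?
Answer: -1/431819 ≈ -2.3158e-6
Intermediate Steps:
C(n) = n²
a = -81356 (a = 44*(-1*43²) = 44*(-1*1849) = 44*(-1849) = -81356)
1/((-268529 - (224 + 353)*P) + a) = 1/((-268529 - (224 + 353)*142) - 81356) = 1/((-268529 - 577*142) - 81356) = 1/((-268529 - 1*81934) - 81356) = 1/((-268529 - 81934) - 81356) = 1/(-350463 - 81356) = 1/(-431819) = -1/431819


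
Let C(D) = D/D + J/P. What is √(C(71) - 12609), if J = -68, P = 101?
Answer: 2*I*√32155269/101 ≈ 112.29*I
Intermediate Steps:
C(D) = 33/101 (C(D) = D/D - 68/101 = 1 - 68*1/101 = 1 - 68/101 = 33/101)
√(C(71) - 12609) = √(33/101 - 12609) = √(-1273476/101) = 2*I*√32155269/101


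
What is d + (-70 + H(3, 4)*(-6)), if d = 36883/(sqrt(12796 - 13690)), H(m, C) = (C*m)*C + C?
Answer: -382 - 36883*I*sqrt(894)/894 ≈ -382.0 - 1233.6*I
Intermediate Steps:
H(m, C) = C + m*C**2 (H(m, C) = m*C**2 + C = C + m*C**2)
d = -36883*I*sqrt(894)/894 (d = 36883/(sqrt(-894)) = 36883/((I*sqrt(894))) = 36883*(-I*sqrt(894)/894) = -36883*I*sqrt(894)/894 ≈ -1233.6*I)
d + (-70 + H(3, 4)*(-6)) = -36883*I*sqrt(894)/894 + (-70 + (4*(1 + 4*3))*(-6)) = -36883*I*sqrt(894)/894 + (-70 + (4*(1 + 12))*(-6)) = -36883*I*sqrt(894)/894 + (-70 + (4*13)*(-6)) = -36883*I*sqrt(894)/894 + (-70 + 52*(-6)) = -36883*I*sqrt(894)/894 + (-70 - 312) = -36883*I*sqrt(894)/894 - 382 = -382 - 36883*I*sqrt(894)/894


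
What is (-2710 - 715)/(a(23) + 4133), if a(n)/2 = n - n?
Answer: -3425/4133 ≈ -0.82870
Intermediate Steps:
a(n) = 0 (a(n) = 2*(n - n) = 2*0 = 0)
(-2710 - 715)/(a(23) + 4133) = (-2710 - 715)/(0 + 4133) = -3425/4133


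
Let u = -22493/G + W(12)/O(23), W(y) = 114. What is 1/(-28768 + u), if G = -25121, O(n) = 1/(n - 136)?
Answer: -25121/1046267157 ≈ -2.4010e-5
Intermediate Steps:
O(n) = 1/(-136 + n)
u = -323586229/25121 (u = -22493/(-25121) + 114/(1/(-136 + 23)) = -22493*(-1/25121) + 114/(1/(-113)) = 22493/25121 + 114/(-1/113) = 22493/25121 + 114*(-113) = 22493/25121 - 12882 = -323586229/25121 ≈ -12881.)
1/(-28768 + u) = 1/(-28768 - 323586229/25121) = 1/(-1046267157/25121) = -25121/1046267157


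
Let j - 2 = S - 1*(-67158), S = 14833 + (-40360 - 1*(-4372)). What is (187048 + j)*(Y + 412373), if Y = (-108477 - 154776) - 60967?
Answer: 20544321109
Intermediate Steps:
S = -21155 (S = 14833 + (-40360 + 4372) = 14833 - 35988 = -21155)
j = 46005 (j = 2 + (-21155 - 1*(-67158)) = 2 + (-21155 + 67158) = 2 + 46003 = 46005)
Y = -324220 (Y = -263253 - 60967 = -324220)
(187048 + j)*(Y + 412373) = (187048 + 46005)*(-324220 + 412373) = 233053*88153 = 20544321109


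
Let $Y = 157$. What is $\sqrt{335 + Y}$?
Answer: $2 \sqrt{123} \approx 22.181$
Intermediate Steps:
$\sqrt{335 + Y} = \sqrt{335 + 157} = \sqrt{492} = 2 \sqrt{123}$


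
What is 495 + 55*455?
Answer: 25520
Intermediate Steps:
495 + 55*455 = 495 + 25025 = 25520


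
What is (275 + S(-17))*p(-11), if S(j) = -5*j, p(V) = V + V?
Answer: -7920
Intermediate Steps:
p(V) = 2*V
(275 + S(-17))*p(-11) = (275 - 5*(-17))*(2*(-11)) = (275 + 85)*(-22) = 360*(-22) = -7920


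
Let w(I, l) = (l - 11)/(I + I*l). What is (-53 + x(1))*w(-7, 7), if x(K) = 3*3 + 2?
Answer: -3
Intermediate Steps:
w(I, l) = (-11 + l)/(I + I*l)
x(K) = 11 (x(K) = 9 + 2 = 11)
(-53 + x(1))*w(-7, 7) = (-53 + 11)*((-11 + 7)/((-7)*(1 + 7))) = -(-6)*(-4)/8 = -42*1/14 = -3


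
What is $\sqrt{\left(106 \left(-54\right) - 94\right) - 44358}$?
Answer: $224 i \approx 224.0 i$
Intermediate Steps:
$\sqrt{\left(106 \left(-54\right) - 94\right) - 44358} = \sqrt{\left(-5724 - 94\right) - 44358} = \sqrt{-5818 - 44358} = \sqrt{-50176} = 224 i$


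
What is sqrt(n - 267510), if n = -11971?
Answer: I*sqrt(279481) ≈ 528.66*I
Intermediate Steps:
sqrt(n - 267510) = sqrt(-11971 - 267510) = sqrt(-279481) = I*sqrt(279481)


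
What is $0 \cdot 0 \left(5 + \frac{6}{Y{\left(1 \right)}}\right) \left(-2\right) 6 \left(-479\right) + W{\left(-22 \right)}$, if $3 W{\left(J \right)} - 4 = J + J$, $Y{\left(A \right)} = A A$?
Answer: $- \frac{40}{3} \approx -13.333$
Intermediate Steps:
$Y{\left(A \right)} = A^{2}$
$W{\left(J \right)} = \frac{4}{3} + \frac{2 J}{3}$ ($W{\left(J \right)} = \frac{4}{3} + \frac{J + J}{3} = \frac{4}{3} + \frac{2 J}{3}$)
$0 \cdot 0 \left(5 + \frac{6}{Y{\left(1 \right)}}\right) \left(-2\right) 6 \left(-479\right) + W{\left(-22 \right)} = 0 \cdot 0 \left(5 + \frac{6}{1^{2}}\right) \left(-2\right) 6 \left(-479\right) + \left(\frac{4}{3} + \frac{2}{3} \left(-22\right)\right) = 0 \cdot 0 \left(5 + \frac{6}{1}\right) \left(-2\right) 6 \left(-479\right) + \left(\frac{4}{3} - \frac{44}{3}\right) = 0 \cdot 0 \left(5 + 6 \cdot 1\right) \left(-2\right) 6 \left(-479\right) - \frac{40}{3} = 0 \cdot 0 \left(5 + 6\right) \left(-2\right) 6 \left(-479\right) - \frac{40}{3} = 0 \cdot 0 \cdot 11 \left(-2\right) 6 \left(-479\right) - \frac{40}{3} = 0 \cdot 0 \left(-2\right) 6 \left(-479\right) - \frac{40}{3} = 0 \cdot 0 \cdot 6 \left(-479\right) - \frac{40}{3} = 0 \cdot 0 \left(-479\right) - \frac{40}{3} = 0 \left(-479\right) - \frac{40}{3} = 0 - \frac{40}{3} = - \frac{40}{3}$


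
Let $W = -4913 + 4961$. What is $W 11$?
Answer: $528$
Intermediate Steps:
$W = 48$
$W 11 = 48 \cdot 11 = 528$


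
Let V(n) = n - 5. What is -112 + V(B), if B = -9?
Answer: -126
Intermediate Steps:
V(n) = -5 + n
-112 + V(B) = -112 + (-5 - 9) = -112 - 14 = -126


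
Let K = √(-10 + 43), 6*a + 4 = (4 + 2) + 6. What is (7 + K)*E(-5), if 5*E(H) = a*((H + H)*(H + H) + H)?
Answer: 532/3 + 76*√33/3 ≈ 322.86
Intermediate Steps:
a = 4/3 (a = -⅔ + ((4 + 2) + 6)/6 = -⅔ + (6 + 6)/6 = -⅔ + (⅙)*12 = -⅔ + 2 = 4/3 ≈ 1.3333)
K = √33 ≈ 5.7446
E(H) = 4*H/15 + 16*H²/15 (E(H) = (4*((H + H)*(H + H) + H)/3)/5 = (4*((2*H)*(2*H) + H)/3)/5 = (4*(4*H² + H)/3)/5 = (4*(H + 4*H²)/3)/5 = (4*H/3 + 16*H²/3)/5 = 4*H/15 + 16*H²/15)
(7 + K)*E(-5) = (7 + √33)*((4/15)*(-5)*(1 + 4*(-5))) = (7 + √33)*((4/15)*(-5)*(1 - 20)) = (7 + √33)*((4/15)*(-5)*(-19)) = (7 + √33)*(76/3) = 532/3 + 76*√33/3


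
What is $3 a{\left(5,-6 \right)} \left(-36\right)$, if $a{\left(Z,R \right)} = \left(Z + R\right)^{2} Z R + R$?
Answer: $3888$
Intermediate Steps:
$a{\left(Z,R \right)} = R + R Z \left(R + Z\right)^{2}$ ($a{\left(Z,R \right)} = \left(R + Z\right)^{2} Z R + R = Z \left(R + Z\right)^{2} R + R = R Z \left(R + Z\right)^{2} + R = R + R Z \left(R + Z\right)^{2}$)
$3 a{\left(5,-6 \right)} \left(-36\right) = 3 \left(- 6 \left(1 + 5 \left(-6 + 5\right)^{2}\right)\right) \left(-36\right) = 3 \left(- 6 \left(1 + 5 \left(-1\right)^{2}\right)\right) \left(-36\right) = 3 \left(- 6 \left(1 + 5 \cdot 1\right)\right) \left(-36\right) = 3 \left(- 6 \left(1 + 5\right)\right) \left(-36\right) = 3 \left(\left(-6\right) 6\right) \left(-36\right) = 3 \left(-36\right) \left(-36\right) = \left(-108\right) \left(-36\right) = 3888$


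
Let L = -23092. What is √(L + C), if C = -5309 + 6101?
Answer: 10*I*√223 ≈ 149.33*I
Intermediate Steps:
C = 792
√(L + C) = √(-23092 + 792) = √(-22300) = 10*I*√223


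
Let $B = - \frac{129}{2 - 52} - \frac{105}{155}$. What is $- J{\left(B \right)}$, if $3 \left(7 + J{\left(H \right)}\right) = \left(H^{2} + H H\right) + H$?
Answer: $\frac{2374029}{600625} \approx 3.9526$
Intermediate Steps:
$B = \frac{2949}{1550}$ ($B = - \frac{129}{-50} - \frac{21}{31} = \left(-129\right) \left(- \frac{1}{50}\right) - \frac{21}{31} = \frac{129}{50} - \frac{21}{31} = \frac{2949}{1550} \approx 1.9026$)
$J{\left(H \right)} = -7 + \frac{H}{3} + \frac{2 H^{2}}{3}$ ($J{\left(H \right)} = -7 + \frac{\left(H^{2} + H H\right) + H}{3} = -7 + \frac{\left(H^{2} + H^{2}\right) + H}{3} = -7 + \frac{2 H^{2} + H}{3} = -7 + \frac{H + 2 H^{2}}{3} = -7 + \left(\frac{H}{3} + \frac{2 H^{2}}{3}\right) = -7 + \frac{H}{3} + \frac{2 H^{2}}{3}$)
$- J{\left(B \right)} = - (-7 + \frac{1}{3} \cdot \frac{2949}{1550} + \frac{2 \left(\frac{2949}{1550}\right)^{2}}{3}) = - (-7 + \frac{983}{1550} + \frac{2}{3} \cdot \frac{8696601}{2402500}) = - (-7 + \frac{983}{1550} + \frac{2898867}{1201250}) = \left(-1\right) \left(- \frac{2374029}{600625}\right) = \frac{2374029}{600625}$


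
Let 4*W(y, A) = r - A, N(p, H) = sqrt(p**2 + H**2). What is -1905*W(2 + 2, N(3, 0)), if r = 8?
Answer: -9525/4 ≈ -2381.3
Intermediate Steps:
N(p, H) = sqrt(H**2 + p**2)
W(y, A) = 2 - A/4 (W(y, A) = (8 - A)/4 = 2 - A/4)
-1905*W(2 + 2, N(3, 0)) = -1905*(2 - sqrt(0**2 + 3**2)/4) = -1905*(2 - sqrt(0 + 9)/4) = -1905*(2 - sqrt(9)/4) = -1905*(2 - 1/4*3) = -1905*(2 - 3/4) = -1905*5/4 = -9525/4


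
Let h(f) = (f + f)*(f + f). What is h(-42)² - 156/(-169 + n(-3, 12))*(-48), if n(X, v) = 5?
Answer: 2041270704/41 ≈ 4.9787e+7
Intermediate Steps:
h(f) = 4*f² (h(f) = (2*f)*(2*f) = 4*f²)
h(-42)² - 156/(-169 + n(-3, 12))*(-48) = (4*(-42)²)² - 156/(-169 + 5)*(-48) = (4*1764)² - 156/(-164)*(-48) = 7056² - 156*(-1/164)*(-48) = 49787136 - (-39)*(-48)/41 = 49787136 - 1*1872/41 = 49787136 - 1872/41 = 2041270704/41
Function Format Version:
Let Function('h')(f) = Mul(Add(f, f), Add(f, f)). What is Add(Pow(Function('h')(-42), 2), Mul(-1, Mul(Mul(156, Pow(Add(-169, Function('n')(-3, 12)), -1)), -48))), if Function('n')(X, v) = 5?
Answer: Rational(2041270704, 41) ≈ 4.9787e+7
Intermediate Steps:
Function('h')(f) = Mul(4, Pow(f, 2)) (Function('h')(f) = Mul(Mul(2, f), Mul(2, f)) = Mul(4, Pow(f, 2)))
Add(Pow(Function('h')(-42), 2), Mul(-1, Mul(Mul(156, Pow(Add(-169, Function('n')(-3, 12)), -1)), -48))) = Add(Pow(Mul(4, Pow(-42, 2)), 2), Mul(-1, Mul(Mul(156, Pow(Add(-169, 5), -1)), -48))) = Add(Pow(Mul(4, 1764), 2), Mul(-1, Mul(Mul(156, Pow(-164, -1)), -48))) = Add(Pow(7056, 2), Mul(-1, Mul(Mul(156, Rational(-1, 164)), -48))) = Add(49787136, Mul(-1, Mul(Rational(-39, 41), -48))) = Add(49787136, Mul(-1, Rational(1872, 41))) = Add(49787136, Rational(-1872, 41)) = Rational(2041270704, 41)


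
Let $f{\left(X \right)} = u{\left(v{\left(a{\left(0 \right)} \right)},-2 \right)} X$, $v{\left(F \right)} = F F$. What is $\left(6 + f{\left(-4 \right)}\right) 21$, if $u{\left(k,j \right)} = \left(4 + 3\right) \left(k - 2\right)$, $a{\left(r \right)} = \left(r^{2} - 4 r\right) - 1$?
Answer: $714$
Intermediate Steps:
$a{\left(r \right)} = -1 + r^{2} - 4 r$
$v{\left(F \right)} = F^{2}$
$u{\left(k,j \right)} = -14 + 7 k$ ($u{\left(k,j \right)} = 7 \left(-2 + k\right) = -14 + 7 k$)
$f{\left(X \right)} = - 7 X$ ($f{\left(X \right)} = \left(-14 + 7 \left(-1 + 0^{2} - 0\right)^{2}\right) X = \left(-14 + 7 \left(-1 + 0 + 0\right)^{2}\right) X = \left(-14 + 7 \left(-1\right)^{2}\right) X = \left(-14 + 7 \cdot 1\right) X = \left(-14 + 7\right) X = - 7 X$)
$\left(6 + f{\left(-4 \right)}\right) 21 = \left(6 - -28\right) 21 = \left(6 + 28\right) 21 = 34 \cdot 21 = 714$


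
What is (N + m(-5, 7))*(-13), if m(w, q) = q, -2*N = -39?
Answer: -689/2 ≈ -344.50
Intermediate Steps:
N = 39/2 (N = -½*(-39) = 39/2 ≈ 19.500)
(N + m(-5, 7))*(-13) = (39/2 + 7)*(-13) = (53/2)*(-13) = -689/2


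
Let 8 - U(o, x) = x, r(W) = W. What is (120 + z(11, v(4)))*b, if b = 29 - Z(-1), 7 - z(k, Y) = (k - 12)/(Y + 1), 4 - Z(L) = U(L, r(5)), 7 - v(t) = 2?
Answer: 10682/3 ≈ 3560.7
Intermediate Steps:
v(t) = 5 (v(t) = 7 - 1*2 = 7 - 2 = 5)
U(o, x) = 8 - x
Z(L) = 1 (Z(L) = 4 - (8 - 1*5) = 4 - (8 - 5) = 4 - 1*3 = 4 - 3 = 1)
z(k, Y) = 7 - (-12 + k)/(1 + Y) (z(k, Y) = 7 - (k - 12)/(Y + 1) = 7 - (-12 + k)/(1 + Y))
b = 28 (b = 29 - 1*1 = 29 - 1 = 28)
(120 + z(11, v(4)))*b = (120 + (19 - 1*11 + 7*5)/(1 + 5))*28 = (120 + (19 - 11 + 35)/6)*28 = (120 + (⅙)*43)*28 = (120 + 43/6)*28 = (763/6)*28 = 10682/3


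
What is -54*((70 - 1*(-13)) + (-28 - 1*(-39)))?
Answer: -5076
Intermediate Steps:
-54*((70 - 1*(-13)) + (-28 - 1*(-39))) = -54*((70 + 13) + (-28 + 39)) = -54*(83 + 11) = -54*94 = -5076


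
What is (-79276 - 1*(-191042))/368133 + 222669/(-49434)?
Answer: -25482255511/6066095574 ≈ -4.2008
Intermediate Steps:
(-79276 - 1*(-191042))/368133 + 222669/(-49434) = (-79276 + 191042)*(1/368133) + 222669*(-1/49434) = 111766*(1/368133) - 74223/16478 = 111766/368133 - 74223/16478 = -25482255511/6066095574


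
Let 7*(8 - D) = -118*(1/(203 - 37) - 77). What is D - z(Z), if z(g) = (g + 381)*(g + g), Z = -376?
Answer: 1435129/581 ≈ 2470.1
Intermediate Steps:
D = -749431/581 (D = 8 - (-118)*(1/(203 - 37) - 77)/7 = 8 - (-118)*(1/166 - 77)/7 = 8 - (-118)*(-12781)/(7*166) = 8 - 1/7*754079/83 = 8 - 754079/581 = -749431/581 ≈ -1289.9)
z(g) = 2*g*(381 + g) (z(g) = (381 + g)*(2*g) = 2*g*(381 + g))
D - z(Z) = -749431/581 - 2*(-376)*(381 - 376) = -749431/581 - 2*(-376)*5 = -749431/581 - 1*(-3760) = -749431/581 + 3760 = 1435129/581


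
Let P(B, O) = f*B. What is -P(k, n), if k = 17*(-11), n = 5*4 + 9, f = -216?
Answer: -40392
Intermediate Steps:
n = 29 (n = 20 + 9 = 29)
k = -187
P(B, O) = -216*B
-P(k, n) = -(-216)*(-187) = -1*40392 = -40392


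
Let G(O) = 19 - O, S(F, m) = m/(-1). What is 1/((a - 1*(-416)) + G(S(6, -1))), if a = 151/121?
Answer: 121/52665 ≈ 0.0022975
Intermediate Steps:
a = 151/121 (a = 151*(1/121) = 151/121 ≈ 1.2479)
S(F, m) = -m (S(F, m) = m*(-1) = -m)
1/((a - 1*(-416)) + G(S(6, -1))) = 1/((151/121 - 1*(-416)) + (19 - (-1)*(-1))) = 1/((151/121 + 416) + (19 - 1*1)) = 1/(50487/121 + (19 - 1)) = 1/(50487/121 + 18) = 1/(52665/121) = 121/52665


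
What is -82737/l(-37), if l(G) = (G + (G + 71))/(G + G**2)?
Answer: 36735228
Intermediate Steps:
l(G) = (71 + 2*G)/(G + G**2) (l(G) = (G + (71 + G))/(G + G**2) = (71 + 2*G)/(G + G**2))
-82737/l(-37) = -82737*(-37*(1 - 37)/(71 + 2*(-37))) = -82737*1332/(71 - 74) = -82737/((-1/37*(-1/36)*(-3))) = -82737/(-1/444) = -82737*(-444) = 36735228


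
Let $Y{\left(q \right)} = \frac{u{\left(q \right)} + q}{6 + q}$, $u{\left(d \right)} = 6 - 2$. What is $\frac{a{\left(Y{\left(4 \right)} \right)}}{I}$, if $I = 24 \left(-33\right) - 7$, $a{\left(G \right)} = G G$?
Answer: $- \frac{16}{19975} \approx -0.000801$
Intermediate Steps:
$u{\left(d \right)} = 4$
$Y{\left(q \right)} = \frac{4 + q}{6 + q}$
$a{\left(G \right)} = G^{2}$
$I = -799$ ($I = -792 - 7 = -799$)
$\frac{a{\left(Y{\left(4 \right)} \right)}}{I} = \frac{\left(\frac{4 + 4}{6 + 4}\right)^{2}}{-799} = \left(\frac{1}{10} \cdot 8\right)^{2} \left(- \frac{1}{799}\right) = \left(\frac{4}{5}\right)^{2} \left(- \frac{1}{799}\right) = \frac{16}{25} \left(- \frac{1}{799}\right) = - \frac{16}{19975}$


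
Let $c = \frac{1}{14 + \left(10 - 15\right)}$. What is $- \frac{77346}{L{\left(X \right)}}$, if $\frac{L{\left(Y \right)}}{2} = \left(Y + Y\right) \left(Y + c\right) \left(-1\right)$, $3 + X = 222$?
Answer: $\frac{116019}{287912} \approx 0.40297$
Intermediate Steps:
$c = \frac{1}{9}$ ($c = \frac{1}{14 - 5} = \frac{1}{9} \approx 0.11111$)
$X = 219$ ($X = -3 + 222 = 219$)
$L{\left(Y \right)} = - 4 Y \left(\frac{1}{9} + Y\right)$ ($L{\left(Y \right)} = 2 \left(Y + Y\right) \left(Y + \frac{1}{9}\right) \left(-1\right) = 2 \cdot 2 Y \left(\frac{1}{9} + Y\right) \left(-1\right) = 2 \left(- 2 Y \left(\frac{1}{9} + Y\right)\right) = - 4 Y \left(\frac{1}{9} + Y\right)$)
$- \frac{77346}{L{\left(X \right)}} = - \frac{77346}{\left(- \frac{4}{9}\right) 219 \left(1 + 9 \cdot 219\right)} = - \frac{77346}{\left(- \frac{4}{9}\right) 219 \left(1 + 1971\right)} = - \frac{77346}{\left(- \frac{4}{9}\right) 219 \cdot 1972} = - \frac{77346}{- \frac{575824}{3}} = \left(-77346\right) \left(- \frac{3}{575824}\right) = \frac{116019}{287912}$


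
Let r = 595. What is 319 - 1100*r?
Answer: -654181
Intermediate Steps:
319 - 1100*r = 319 - 1100*595 = 319 - 654500 = -654181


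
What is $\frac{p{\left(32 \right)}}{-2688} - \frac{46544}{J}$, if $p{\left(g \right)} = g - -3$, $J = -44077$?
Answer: $\frac{17652511}{16925568} \approx 1.0429$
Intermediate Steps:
$p{\left(g \right)} = 3 + g$ ($p{\left(g \right)} = g + 3 = 3 + g$)
$\frac{p{\left(32 \right)}}{-2688} - \frac{46544}{J} = \frac{3 + 32}{-2688} - \frac{46544}{-44077} = 35 \left(- \frac{1}{2688}\right) - - \frac{46544}{44077} = - \frac{5}{384} + \frac{46544}{44077} = \frac{17652511}{16925568}$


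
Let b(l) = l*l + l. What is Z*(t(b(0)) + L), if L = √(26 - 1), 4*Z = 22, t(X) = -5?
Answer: 0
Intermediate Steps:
b(l) = l + l² (b(l) = l² + l = l + l²)
Z = 11/2 (Z = (¼)*22 = 11/2 ≈ 5.5000)
L = 5 (L = √25 = 5)
Z*(t(b(0)) + L) = 11*(-5 + 5)/2 = (11/2)*0 = 0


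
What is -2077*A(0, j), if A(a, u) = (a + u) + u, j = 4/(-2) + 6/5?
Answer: 16616/5 ≈ 3323.2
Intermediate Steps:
j = -⅘ (j = 4*(-½) + 6*(⅕) = -2 + 6/5 = -⅘ ≈ -0.80000)
A(a, u) = a + 2*u
-2077*A(0, j) = -2077*(0 + 2*(-⅘)) = -2077*(0 - 8/5) = -2077*(-8/5) = 16616/5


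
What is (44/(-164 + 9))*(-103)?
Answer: 4532/155 ≈ 29.239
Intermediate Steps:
(44/(-164 + 9))*(-103) = (44/(-155))*(-103) = -1/155*44*(-103) = -44/155*(-103) = 4532/155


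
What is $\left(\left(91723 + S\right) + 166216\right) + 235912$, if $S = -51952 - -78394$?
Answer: $520293$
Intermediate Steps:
$S = 26442$ ($S = -51952 + 78394 = 26442$)
$\left(\left(91723 + S\right) + 166216\right) + 235912 = \left(\left(91723 + 26442\right) + 166216\right) + 235912 = \left(118165 + 166216\right) + 235912 = 284381 + 235912 = 520293$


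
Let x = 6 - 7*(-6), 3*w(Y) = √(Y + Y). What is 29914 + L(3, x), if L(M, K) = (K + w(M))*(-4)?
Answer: 29722 - 4*√6/3 ≈ 29719.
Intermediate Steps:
w(Y) = √2*√Y/3 (w(Y) = √(Y + Y)/3 = √(2*Y)/3 = (√2*√Y)/3 = √2*√Y/3)
x = 48 (x = 6 + 42 = 48)
L(M, K) = -4*K - 4*√2*√M/3 (L(M, K) = (K + √2*√M/3)*(-4) = -4*K - 4*√2*√M/3)
29914 + L(3, x) = 29914 + (-4*48 - 4*√2*√3/3) = 29914 + (-192 - 4*√6/3) = 29722 - 4*√6/3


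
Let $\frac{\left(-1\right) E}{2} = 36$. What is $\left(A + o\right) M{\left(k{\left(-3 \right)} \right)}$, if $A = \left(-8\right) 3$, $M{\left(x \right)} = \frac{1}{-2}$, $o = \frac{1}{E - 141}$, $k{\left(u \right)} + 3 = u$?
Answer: $\frac{5113}{426} \approx 12.002$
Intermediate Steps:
$E = -72$ ($E = \left(-2\right) 36 = -72$)
$k{\left(u \right)} = -3 + u$
$o = - \frac{1}{213}$ ($o = \frac{1}{-72 - 141} = \frac{1}{-213} = - \frac{1}{213} \approx -0.0046948$)
$M{\left(x \right)} = - \frac{1}{2}$
$A = -24$
$\left(A + o\right) M{\left(k{\left(-3 \right)} \right)} = \left(-24 - \frac{1}{213}\right) \left(- \frac{1}{2}\right) = \left(- \frac{5113}{213}\right) \left(- \frac{1}{2}\right) = \frac{5113}{426}$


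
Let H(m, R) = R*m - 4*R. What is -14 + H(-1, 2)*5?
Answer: -64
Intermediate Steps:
H(m, R) = -4*R + R*m
-14 + H(-1, 2)*5 = -14 + (2*(-4 - 1))*5 = -14 + (2*(-5))*5 = -14 - 10*5 = -14 - 50 = -64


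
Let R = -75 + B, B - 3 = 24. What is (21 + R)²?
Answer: 729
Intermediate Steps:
B = 27 (B = 3 + 24 = 27)
R = -48 (R = -75 + 27 = -48)
(21 + R)² = (21 - 48)² = (-27)² = 729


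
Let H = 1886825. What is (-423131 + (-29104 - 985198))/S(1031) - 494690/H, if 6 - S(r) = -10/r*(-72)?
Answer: -559252988865503/2062677090 ≈ -2.7113e+5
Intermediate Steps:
S(r) = 6 - 720/r (S(r) = 6 - (-10/r)*(-72) = 6 - 720/r)
(-423131 + (-29104 - 985198))/S(1031) - 494690/H = (-423131 + (-29104 - 985198))/(6 - 720/1031) - 494690/1886825 = (-423131 - 1014302)/(6 - 720*1/1031) - 494690*1/1886825 = -1437433/(6 - 720/1031) - 98938/377365 = -1437433/5466/1031 - 98938/377365 = -1437433*1031/5466 - 98938/377365 = -1481993423/5466 - 98938/377365 = -559252988865503/2062677090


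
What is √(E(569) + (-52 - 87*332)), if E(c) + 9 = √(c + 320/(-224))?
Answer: √(-1418305 + 7*√27811)/7 ≈ 170.06*I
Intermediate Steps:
E(c) = -9 + √(-10/7 + c) (E(c) = -9 + √(c + 320/(-224)) = -9 + √(c + 320*(-1/224)) = -9 + √(c - 10/7) = -9 + √(-10/7 + c))
√(E(569) + (-52 - 87*332)) = √((-9 + √(-70 + 49*569)/7) + (-52 - 87*332)) = √((-9 + √(-70 + 27881)/7) + (-52 - 28884)) = √((-9 + √27811/7) - 28936) = √(-28945 + √27811/7)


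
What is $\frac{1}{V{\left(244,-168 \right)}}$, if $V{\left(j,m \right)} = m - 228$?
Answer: $- \frac{1}{396} \approx -0.0025253$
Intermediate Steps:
$V{\left(j,m \right)} = -228 + m$
$\frac{1}{V{\left(244,-168 \right)}} = \frac{1}{-228 - 168} = \frac{1}{-396} = - \frac{1}{396}$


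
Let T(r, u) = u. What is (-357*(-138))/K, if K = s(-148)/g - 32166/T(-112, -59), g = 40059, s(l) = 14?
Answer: 58219627473/644269310 ≈ 90.365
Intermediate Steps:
K = 1288538620/2363481 (K = 14/40059 - 32166/(-59) = 14*(1/40059) - 32166*(-1/59) = 14/40059 + 32166/59 = 1288538620/2363481 ≈ 545.19)
(-357*(-138))/K = (-357*(-138))/(1288538620/2363481) = 49266*(2363481/1288538620) = 58219627473/644269310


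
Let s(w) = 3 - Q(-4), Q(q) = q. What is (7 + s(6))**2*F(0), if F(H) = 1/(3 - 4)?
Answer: -196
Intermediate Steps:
F(H) = -1 (F(H) = 1/(-1) = -1)
s(w) = 7 (s(w) = 3 - 1*(-4) = 3 + 4 = 7)
(7 + s(6))**2*F(0) = (7 + 7)**2*(-1) = 14**2*(-1) = 196*(-1) = -196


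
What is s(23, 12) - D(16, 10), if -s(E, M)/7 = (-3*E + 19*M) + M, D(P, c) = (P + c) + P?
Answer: -1239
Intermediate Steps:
D(P, c) = c + 2*P
s(E, M) = -140*M + 21*E (s(E, M) = -7*((-3*E + 19*M) + M) = -7*(-3*E + 20*M) = -140*M + 21*E)
s(23, 12) - D(16, 10) = (-140*12 + 21*23) - (10 + 2*16) = (-1680 + 483) - (10 + 32) = -1197 - 1*42 = -1197 - 42 = -1239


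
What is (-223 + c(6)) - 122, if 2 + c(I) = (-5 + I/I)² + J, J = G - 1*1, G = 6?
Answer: -326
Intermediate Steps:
J = 5 (J = 6 - 1*1 = 6 - 1 = 5)
c(I) = 19 (c(I) = -2 + ((-5 + I/I)² + 5) = -2 + ((-5 + 1)² + 5) = -2 + ((-4)² + 5) = -2 + (16 + 5) = -2 + 21 = 19)
(-223 + c(6)) - 122 = (-223 + 19) - 122 = -204 - 122 = -326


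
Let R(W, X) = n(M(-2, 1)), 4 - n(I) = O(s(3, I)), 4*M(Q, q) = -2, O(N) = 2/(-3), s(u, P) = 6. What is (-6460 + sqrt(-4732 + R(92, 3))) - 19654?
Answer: -26114 + I*sqrt(42546)/3 ≈ -26114.0 + 68.756*I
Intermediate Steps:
O(N) = -2/3 (O(N) = 2*(-1/3) = -2/3)
M(Q, q) = -1/2 (M(Q, q) = (1/4)*(-2) = -1/2)
n(I) = 14/3 (n(I) = 4 - 1*(-2/3) = 4 + 2/3 = 14/3)
R(W, X) = 14/3
(-6460 + sqrt(-4732 + R(92, 3))) - 19654 = (-6460 + sqrt(-4732 + 14/3)) - 19654 = (-6460 + sqrt(-14182/3)) - 19654 = (-6460 + I*sqrt(42546)/3) - 19654 = -26114 + I*sqrt(42546)/3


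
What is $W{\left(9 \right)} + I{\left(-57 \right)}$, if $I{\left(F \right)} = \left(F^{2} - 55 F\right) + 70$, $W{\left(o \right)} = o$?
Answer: $6463$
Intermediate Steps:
$I{\left(F \right)} = 70 + F^{2} - 55 F$
$W{\left(9 \right)} + I{\left(-57 \right)} = 9 + \left(70 + \left(-57\right)^{2} - -3135\right) = 9 + \left(70 + 3249 + 3135\right) = 9 + 6454 = 6463$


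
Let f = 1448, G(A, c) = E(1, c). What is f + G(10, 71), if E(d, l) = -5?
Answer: 1443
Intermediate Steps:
G(A, c) = -5
f + G(10, 71) = 1448 - 5 = 1443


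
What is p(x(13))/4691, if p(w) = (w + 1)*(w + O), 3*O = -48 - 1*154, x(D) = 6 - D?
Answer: 446/4691 ≈ 0.095076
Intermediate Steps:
O = -202/3 (O = (-48 - 1*154)/3 = (-48 - 154)/3 = (⅓)*(-202) = -202/3 ≈ -67.333)
p(w) = (1 + w)*(-202/3 + w) (p(w) = (w + 1)*(w - 202/3) = (1 + w)*(-202/3 + w))
p(x(13))/4691 = (-202/3 + (6 - 1*13)² - 199*(6 - 1*13)/3)/4691 = (-202/3 + (6 - 13)² - 199*(6 - 13)/3)*(1/4691) = (-202/3 + (-7)² - 199/3*(-7))*(1/4691) = (-202/3 + 49 + 1393/3)*(1/4691) = 446*(1/4691) = 446/4691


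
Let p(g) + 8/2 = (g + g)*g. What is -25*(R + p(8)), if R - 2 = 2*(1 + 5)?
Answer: -3450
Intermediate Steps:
p(g) = -4 + 2*g² (p(g) = -4 + (g + g)*g = -4 + (2*g)*g = -4 + 2*g²)
R = 14 (R = 2 + 2*(1 + 5) = 2 + 2*6 = 2 + 12 = 14)
-25*(R + p(8)) = -25*(14 + (-4 + 2*8²)) = -25*(14 + (-4 + 2*64)) = -25*(14 + (-4 + 128)) = -25*(14 + 124) = -25*138 = -3450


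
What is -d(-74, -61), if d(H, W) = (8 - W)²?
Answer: -4761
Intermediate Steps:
-d(-74, -61) = -(-8 - 61)² = -1*(-69)² = -1*4761 = -4761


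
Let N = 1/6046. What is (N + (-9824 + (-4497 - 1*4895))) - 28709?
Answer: -289754549/6046 ≈ -47925.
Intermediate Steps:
N = 1/6046 ≈ 0.00016540
(N + (-9824 + (-4497 - 1*4895))) - 28709 = (1/6046 + (-9824 + (-4497 - 1*4895))) - 28709 = (1/6046 + (-9824 + (-4497 - 4895))) - 28709 = (1/6046 + (-9824 - 9392)) - 28709 = (1/6046 - 19216) - 28709 = -116179935/6046 - 28709 = -289754549/6046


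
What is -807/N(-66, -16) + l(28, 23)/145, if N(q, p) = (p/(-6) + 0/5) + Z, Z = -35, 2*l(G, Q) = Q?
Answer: 704321/28130 ≈ 25.038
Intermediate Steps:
l(G, Q) = Q/2
N(q, p) = -35 - p/6 (N(q, p) = (p/(-6) + 0/5) - 35 = (p*(-⅙) + 0*(⅕)) - 35 = (-p/6 + 0) - 35 = -p/6 - 35 = -35 - p/6)
-807/N(-66, -16) + l(28, 23)/145 = -807/(-35 - ⅙*(-16)) + ((½)*23)/145 = -807/(-35 + 8/3) + (23/2)*(1/145) = -807/(-97/3) + 23/290 = -807*(-3/97) + 23/290 = 2421/97 + 23/290 = 704321/28130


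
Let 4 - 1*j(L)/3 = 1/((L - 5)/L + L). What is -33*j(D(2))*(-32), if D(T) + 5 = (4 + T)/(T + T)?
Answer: 78144/5 ≈ 15629.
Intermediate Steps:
D(T) = -5 + (4 + T)/(2*T) (D(T) = -5 + (4 + T)/(T + T) = -5 + (4 + T)/((2*T)) = -5 + (4 + T)*(1/(2*T)) = -5 + (4 + T)/(2*T))
j(L) = 12 - 3/(L + (-5 + L)/L) (j(L) = 12 - 3/((L - 5)/L + L) = 12 - 3/((-5 + L)/L + L) = 12 - 3/(L + (-5 + L)/L))
-33*j(D(2))*(-32) = -33*(3*(-20 + 3*(-9/2 + 2/2) + 4*(-9/2 + 2/2)²)/(-5 + (-9/2 + 2/2) + (-9/2 + 2/2)²))*(-32) = -33*(3*(-20 + 3*(-9/2 + 2*(½)) + 4*(-9/2 + 2*(½))²)/(-5 + (-9/2 + 2*(½)) + (-9/2 + 2*(½))²))*(-32) = -33*(3*(-20 + 3*(-9/2 + 1) + 4*(-9/2 + 1)²)/(-5 + (-9/2 + 1) + (-9/2 + 1)²))*(-32) = -33*(3*(-20 + 3*(-7/2) + 4*(-7/2)²)/(-5 - 7/2 + (-7/2)²))*(-32) = -33*(3*(-20 - 21/2 + 4*(49/4))/(-5 - 7/2 + 49/4))*(-32) = -33*(3*(-20 - 21/2 + 49)/(15/4))*(-32) = -33*(3*(4/15)*(37/2))*(-32) = -33*(74/5)*(-32) = -2442*(-32)/5 = -1*(-78144/5) = 78144/5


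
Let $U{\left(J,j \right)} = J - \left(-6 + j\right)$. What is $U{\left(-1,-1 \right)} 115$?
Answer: $690$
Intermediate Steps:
$U{\left(J,j \right)} = 6 + J - j$
$U{\left(-1,-1 \right)} 115 = \left(6 - 1 - -1\right) 115 = \left(6 - 1 + 1\right) 115 = 6 \cdot 115 = 690$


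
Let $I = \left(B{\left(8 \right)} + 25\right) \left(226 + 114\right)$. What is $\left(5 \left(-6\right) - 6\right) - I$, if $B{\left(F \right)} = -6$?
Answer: $-6496$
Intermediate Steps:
$I = 6460$ ($I = \left(-6 + 25\right) \left(226 + 114\right) = 19 \cdot 340 = 6460$)
$\left(5 \left(-6\right) - 6\right) - I = \left(5 \left(-6\right) - 6\right) - 6460 = \left(-30 - 6\right) - 6460 = -36 - 6460 = -6496$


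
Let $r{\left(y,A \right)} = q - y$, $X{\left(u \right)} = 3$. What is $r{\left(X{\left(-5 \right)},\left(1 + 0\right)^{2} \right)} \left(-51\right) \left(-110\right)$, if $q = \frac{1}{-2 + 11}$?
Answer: $- \frac{48620}{3} \approx -16207.0$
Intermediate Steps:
$q = \frac{1}{9} \approx 0.11111$
$r{\left(y,A \right)} = \frac{1}{9} - y$
$r{\left(X{\left(-5 \right)},\left(1 + 0\right)^{2} \right)} \left(-51\right) \left(-110\right) = \left(\frac{1}{9} - 3\right) \left(-51\right) \left(-110\right) = \left(- \frac{26}{9}\right) \left(-51\right) \left(-110\right) = \frac{442}{3} \left(-110\right) = - \frac{48620}{3}$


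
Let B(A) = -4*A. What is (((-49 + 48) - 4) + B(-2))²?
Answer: 9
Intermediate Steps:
(((-49 + 48) - 4) + B(-2))² = (((-49 + 48) - 4) - 4*(-2))² = ((-1 - 4) + 8)² = (-5 + 8)² = 3² = 9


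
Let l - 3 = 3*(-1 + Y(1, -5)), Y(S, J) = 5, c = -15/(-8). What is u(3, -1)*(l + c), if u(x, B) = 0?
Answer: 0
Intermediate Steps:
c = 15/8 (c = -15*(-⅛) = 15/8 ≈ 1.8750)
l = 15 (l = 3 + 3*(-1 + 5) = 3 + 3*4 = 3 + 12 = 15)
u(3, -1)*(l + c) = 0*(15 + 15/8) = 0*(135/8) = 0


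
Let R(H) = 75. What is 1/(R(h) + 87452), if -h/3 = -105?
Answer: 1/87527 ≈ 1.1425e-5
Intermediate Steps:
h = 315 (h = -3*(-105) = 315)
1/(R(h) + 87452) = 1/(75 + 87452) = 1/87527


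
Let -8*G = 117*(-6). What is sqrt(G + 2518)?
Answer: sqrt(10423)/2 ≈ 51.047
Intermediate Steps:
G = 351/4 (G = -117*(-6)/8 = -1/8*(-702) = 351/4 ≈ 87.750)
sqrt(G + 2518) = sqrt(351/4 + 2518) = sqrt(10423/4) = sqrt(10423)/2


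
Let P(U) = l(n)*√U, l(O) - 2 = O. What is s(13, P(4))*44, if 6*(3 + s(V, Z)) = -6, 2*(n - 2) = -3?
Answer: -176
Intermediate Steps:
n = ½ (n = 2 + (½)*(-3) = 2 - 3/2 = ½ ≈ 0.50000)
l(O) = 2 + O
P(U) = 5*√U/2 (P(U) = (2 + ½)*√U = 5*√U/2)
s(V, Z) = -4 (s(V, Z) = -3 + (⅙)*(-6) = -3 - 1 = -4)
s(13, P(4))*44 = -4*44 = -176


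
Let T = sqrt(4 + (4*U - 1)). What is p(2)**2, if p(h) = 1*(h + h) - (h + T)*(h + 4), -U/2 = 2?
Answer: -404 + 96*I*sqrt(13) ≈ -404.0 + 346.13*I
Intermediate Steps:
U = -4 (U = -2*2 = -4)
T = I*sqrt(13) (T = sqrt(4 + (4*(-4) - 1)) = sqrt(4 + (-16 - 1)) = sqrt(4 - 17) = sqrt(-13) = I*sqrt(13) ≈ 3.6056*I)
p(h) = 2*h - (4 + h)*(h + I*sqrt(13)) (p(h) = 1*(h + h) - (h + I*sqrt(13))*(h + 4) = 1*(2*h) - (h + I*sqrt(13))*(4 + h) = 2*h - (4 + h)*(h + I*sqrt(13)))
p(2)**2 = (-1*2**2 - 2*2 - 4*I*sqrt(13) - 1*I*2*sqrt(13))**2 = (-1*4 - 4 - 4*I*sqrt(13) - 2*I*sqrt(13))**2 = (-4 - 4 - 4*I*sqrt(13) - 2*I*sqrt(13))**2 = (-8 - 6*I*sqrt(13))**2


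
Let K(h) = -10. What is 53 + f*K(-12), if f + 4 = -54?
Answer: 633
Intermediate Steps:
f = -58 (f = -4 - 54 = -58)
53 + f*K(-12) = 53 - 58*(-10) = 53 + 580 = 633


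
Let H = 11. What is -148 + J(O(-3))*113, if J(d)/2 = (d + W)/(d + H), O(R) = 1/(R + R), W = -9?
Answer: -4410/13 ≈ -339.23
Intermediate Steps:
O(R) = 1/(2*R)
J(d) = 2*(-9 + d)/(11 + d) (J(d) = 2*((d - 9)/(d + 11)) = 2*((-9 + d)/(11 + d)) = 2*(-9 + d)/(11 + d))
-148 + J(O(-3))*113 = -148 + (2*(-9 + (1/2)/(-3))/(11 + (1/2)/(-3)))*113 = -148 + (2*(-9 + (1/2)*(-1/3))/(11 + (1/2)*(-1/3)))*113 = -148 + (2*(-9 - 1/6)/(11 - 1/6))*113 = -148 + (2*(-55/6)/(65/6))*113 = -148 + (2*(6/65)*(-55/6))*113 = -148 - 22/13*113 = -148 - 2486/13 = -4410/13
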